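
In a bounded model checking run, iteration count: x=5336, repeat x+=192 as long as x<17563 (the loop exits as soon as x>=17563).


Step 1: x goes from 5336 toward 17563 by 192; the body runs while x<17563, so iterations = ceil((bound-start)/step)
Step 2: Distance=12227
Step 3: ceil(12227/192)=64

64


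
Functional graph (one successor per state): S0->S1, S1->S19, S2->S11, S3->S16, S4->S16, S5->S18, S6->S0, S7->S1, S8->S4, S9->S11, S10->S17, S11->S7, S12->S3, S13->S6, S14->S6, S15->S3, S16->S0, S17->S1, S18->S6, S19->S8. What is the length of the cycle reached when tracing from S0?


Trace from S0 until a state repeats:
  S0 -> S1 -> S19 -> S8 -> S4 -> S16 -> S0
S0 first seen at step 0, revisited at step 6.
Cycle length = 6 - 0 = 6

6


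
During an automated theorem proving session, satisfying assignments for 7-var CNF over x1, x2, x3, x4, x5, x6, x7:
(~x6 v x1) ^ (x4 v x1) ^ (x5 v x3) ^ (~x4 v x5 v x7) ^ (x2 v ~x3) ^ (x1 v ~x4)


CNF with 6 clauses over 7 vars (128 assignments).
An assignment satisfies CNF iff every clause has >=1 true literal.
Check each row (bits = x1,x2,x3,x4,x5,x6,x7; clause T/F shown):
  row 0 [0000000]: clauses=TFFTTT -> 0
  row 1 [0000001]: clauses=TFFTTT -> 0
  row 2 [0000010]: clauses=FFFTTT -> 0
  row 3 [0000011]: clauses=FFFTTT -> 0
  row 4 [0000100]: clauses=TFTTTT -> 0
  (every remaining row is evaluated the same way; all 128 results are listed next)
Full result column, 8 rows per line (x1,x2,x3,x4 fixed per line; x5,x6,x7 runs 000..111 left to right):
  rows 0-7 [x1,x2,x3,x4=0000]: 00000000  (ones: 0)
  rows 8-15 [x1,x2,x3,x4=0001]: 00000000  (ones: 0)
  rows 16-23 [x1,x2,x3,x4=0010]: 00000000  (ones: 0)
  rows 24-31 [x1,x2,x3,x4=0011]: 00000000  (ones: 0)
  rows 32-39 [x1,x2,x3,x4=0100]: 00000000  (ones: 0)
  rows 40-47 [x1,x2,x3,x4=0101]: 00000000  (ones: 0)
  rows 48-55 [x1,x2,x3,x4=0110]: 00000000  (ones: 0)
  rows 56-63 [x1,x2,x3,x4=0111]: 00000000  (ones: 0)
  rows 64-71 [x1,x2,x3,x4=1000]: 00001111  (ones: 4)
  rows 72-79 [x1,x2,x3,x4=1001]: 00001111  (ones: 4)
  rows 80-87 [x1,x2,x3,x4=1010]: 00000000  (ones: 0)
  rows 88-95 [x1,x2,x3,x4=1011]: 00000000  (ones: 0)
  rows 96-103 [x1,x2,x3,x4=1100]: 00001111  (ones: 4)
  rows 104-111 [x1,x2,x3,x4=1101]: 00001111  (ones: 4)
  rows 112-119 [x1,x2,x3,x4=1110]: 11111111  (ones: 8)
  rows 120-127 [x1,x2,x3,x4=1111]: 01011111  (ones: 6)
Satisfying assignments = 0+0+0+0+0+0+0+0+4+4+0+0+4+4+8+6 = 30

30


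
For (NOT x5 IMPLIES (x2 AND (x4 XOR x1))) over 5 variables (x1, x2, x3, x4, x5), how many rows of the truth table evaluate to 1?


Formula: (NOT x5 IMPLIES (x2 AND (x4 XOR x1))) over 5 vars (32 rows)
Evaluate each row (x1, x2, x3, x4, x5 as bits, MSB first):
  row 0 [00000]: (NOT 0 IMPLIES (0 AND (0 XOR 0))) -> 0
  row 1 [00001]: (NOT 1 IMPLIES (0 AND (0 XOR 0))) -> 1
  row 2 [00010]: (NOT 0 IMPLIES (0 AND (1 XOR 0))) -> 0
  row 3 [00011]: (NOT 1 IMPLIES (0 AND (1 XOR 0))) -> 1
  row 4 [00100]: (NOT 0 IMPLIES (0 AND (0 XOR 0))) -> 0
  row 5 [00101]: (NOT 1 IMPLIES (0 AND (0 XOR 0))) -> 1
  row 6 [00110]: (NOT 0 IMPLIES (0 AND (1 XOR 0))) -> 0
  row 7 [00111]: (NOT 1 IMPLIES (0 AND (1 XOR 0))) -> 1
  row 8 [01000]: (NOT 0 IMPLIES (1 AND (0 XOR 0))) -> 0
  row 9 [01001]: (NOT 1 IMPLIES (1 AND (0 XOR 0))) -> 1
  row 10 [01010]: (NOT 0 IMPLIES (1 AND (1 XOR 0))) -> 1
  row 11 [01011]: (NOT 1 IMPLIES (1 AND (1 XOR 0))) -> 1
  row 12 [01100]: (NOT 0 IMPLIES (1 AND (0 XOR 0))) -> 0
  row 13 [01101]: (NOT 1 IMPLIES (1 AND (0 XOR 0))) -> 1
  row 14 [01110]: (NOT 0 IMPLIES (1 AND (1 XOR 0))) -> 1
  row 15 [01111]: (NOT 1 IMPLIES (1 AND (1 XOR 0))) -> 1
  row 16 [10000]: (NOT 0 IMPLIES (0 AND (0 XOR 1))) -> 0
  row 17 [10001]: (NOT 1 IMPLIES (0 AND (0 XOR 1))) -> 1
  row 18 [10010]: (NOT 0 IMPLIES (0 AND (1 XOR 1))) -> 0
  row 19 [10011]: (NOT 1 IMPLIES (0 AND (1 XOR 1))) -> 1
  row 20 [10100]: (NOT 0 IMPLIES (0 AND (0 XOR 1))) -> 0
  row 21 [10101]: (NOT 1 IMPLIES (0 AND (0 XOR 1))) -> 1
  row 22 [10110]: (NOT 0 IMPLIES (0 AND (1 XOR 1))) -> 0
  row 23 [10111]: (NOT 1 IMPLIES (0 AND (1 XOR 1))) -> 1
  row 24 [11000]: (NOT 0 IMPLIES (1 AND (0 XOR 1))) -> 1
  row 25 [11001]: (NOT 1 IMPLIES (1 AND (0 XOR 1))) -> 1
  row 26 [11010]: (NOT 0 IMPLIES (1 AND (1 XOR 1))) -> 0
  row 27 [11011]: (NOT 1 IMPLIES (1 AND (1 XOR 1))) -> 1
  row 28 [11100]: (NOT 0 IMPLIES (1 AND (0 XOR 1))) -> 1
  row 29 [11101]: (NOT 1 IMPLIES (1 AND (0 XOR 1))) -> 1
  row 30 [11110]: (NOT 0 IMPLIES (1 AND (1 XOR 1))) -> 0
  row 31 [11111]: (NOT 1 IMPLIES (1 AND (1 XOR 1))) -> 1
Full result column, 8 rows per line (x1,x2 fixed per line; x3,x4,x5 runs 000..111 left to right):
  rows 0-7 [x1,x2=00]: 01010101  (ones: 4)
  rows 8-15 [x1,x2=01]: 01110111  (ones: 6)
  rows 16-23 [x1,x2=10]: 01010101  (ones: 4)
  rows 24-31 [x1,x2=11]: 11011101  (ones: 6)
Count of 1-rows = 4+6+4+6 = 20

20


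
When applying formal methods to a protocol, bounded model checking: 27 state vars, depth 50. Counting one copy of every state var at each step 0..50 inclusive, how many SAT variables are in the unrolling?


BMC unrolls to depth k, creating one copy of each state var for steps 0..k.
Step count = 50 + 1 = 51 (steps 0 through 50)
Vars per step = 27
Total = 27 * 51 = 1377

1377


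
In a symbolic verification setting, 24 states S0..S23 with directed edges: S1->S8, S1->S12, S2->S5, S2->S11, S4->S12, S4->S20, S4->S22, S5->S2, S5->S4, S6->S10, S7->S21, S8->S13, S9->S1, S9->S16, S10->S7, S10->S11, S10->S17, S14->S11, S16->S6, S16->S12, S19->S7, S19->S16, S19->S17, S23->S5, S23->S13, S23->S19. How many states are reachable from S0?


BFS from S0:
  layer 0: {S0}
Reachable set: {S0}
Count = 1

1


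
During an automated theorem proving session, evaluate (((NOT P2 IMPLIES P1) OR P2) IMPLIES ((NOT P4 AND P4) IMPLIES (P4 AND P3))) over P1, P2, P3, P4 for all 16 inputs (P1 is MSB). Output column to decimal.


Formula: (((NOT P2 IMPLIES P1) OR P2) IMPLIES ((NOT P4 AND P4) IMPLIES (P4 AND P3))) over P1, P2, P3, P4 (16 rows)
Evaluate each row (bits = P1,P2,P3,P4, MSB first):
  row 0 [0000]: (((NOT 0 IMPLIES 0) OR 0) IMPLIES ((NOT 0 AND 0) IMPLIES (0 AND 0))) -> 1
  row 1 [0001]: (((NOT 0 IMPLIES 0) OR 0) IMPLIES ((NOT 1 AND 1) IMPLIES (1 AND 0))) -> 1
  row 2 [0010]: (((NOT 0 IMPLIES 0) OR 0) IMPLIES ((NOT 0 AND 0) IMPLIES (0 AND 1))) -> 1
  row 3 [0011]: (((NOT 0 IMPLIES 0) OR 0) IMPLIES ((NOT 1 AND 1) IMPLIES (1 AND 1))) -> 1
  row 4 [0100]: (((NOT 1 IMPLIES 0) OR 1) IMPLIES ((NOT 0 AND 0) IMPLIES (0 AND 0))) -> 1
  row 5 [0101]: (((NOT 1 IMPLIES 0) OR 1) IMPLIES ((NOT 1 AND 1) IMPLIES (1 AND 0))) -> 1
  row 6 [0110]: (((NOT 1 IMPLIES 0) OR 1) IMPLIES ((NOT 0 AND 0) IMPLIES (0 AND 1))) -> 1
  row 7 [0111]: (((NOT 1 IMPLIES 0) OR 1) IMPLIES ((NOT 1 AND 1) IMPLIES (1 AND 1))) -> 1
  row 8 [1000]: (((NOT 0 IMPLIES 1) OR 0) IMPLIES ((NOT 0 AND 0) IMPLIES (0 AND 0))) -> 1
  row 9 [1001]: (((NOT 0 IMPLIES 1) OR 0) IMPLIES ((NOT 1 AND 1) IMPLIES (1 AND 0))) -> 1
  row 10 [1010]: (((NOT 0 IMPLIES 1) OR 0) IMPLIES ((NOT 0 AND 0) IMPLIES (0 AND 1))) -> 1
  row 11 [1011]: (((NOT 0 IMPLIES 1) OR 0) IMPLIES ((NOT 1 AND 1) IMPLIES (1 AND 1))) -> 1
  row 12 [1100]: (((NOT 1 IMPLIES 1) OR 1) IMPLIES ((NOT 0 AND 0) IMPLIES (0 AND 0))) -> 1
  row 13 [1101]: (((NOT 1 IMPLIES 1) OR 1) IMPLIES ((NOT 1 AND 1) IMPLIES (1 AND 0))) -> 1
  row 14 [1110]: (((NOT 1 IMPLIES 1) OR 1) IMPLIES ((NOT 0 AND 0) IMPLIES (0 AND 1))) -> 1
  row 15 [1111]: (((NOT 1 IMPLIES 1) OR 1) IMPLIES ((NOT 1 AND 1) IMPLIES (1 AND 1))) -> 1
Full result column, 4 rows per line (P1,P2 fixed per line; P3,P4 runs 00..11 left to right):
  rows 0-3 [P1,P2=00]: 1111  = hex F
  rows 4-7 [P1,P2=01]: 1111  = hex F
  rows 8-11 [P1,P2=10]: 1111  = hex F
  rows 12-15 [P1,P2=11]: 1111  = hex F
Output column (row 0 .. row 15) = 1111111111111111
Output column grouped in 4s = 1111 1111 1111 1111 = 0xFFFF
Convert to decimal digit by digit (value = value*16 + digit):
  F -> 15
  15*16 + 15 (F) = 255
  255*16 + 15 (F) = 4095
  4095*16 + 15 (F) = 65535
Decimal = 65535

65535


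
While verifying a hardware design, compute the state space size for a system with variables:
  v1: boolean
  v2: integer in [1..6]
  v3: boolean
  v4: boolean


State space = product of domain sizes of all variables.
Domain sizes:
  v1 (boolean): 2
  v2 (integer in [1..6]): 6
  v3 (boolean): 2
  v4 (boolean): 2
Product = 2 * 6 * 2 * 2 = 48

48


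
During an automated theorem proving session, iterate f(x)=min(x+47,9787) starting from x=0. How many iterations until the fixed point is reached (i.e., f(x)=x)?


Step 1: x=0, cap=9787, increment=47
Step 2: x grows by 47 each step until capped at 9787; fixed point is x=9787
Step 3: iterations = ceil(9787/47) = 209

209


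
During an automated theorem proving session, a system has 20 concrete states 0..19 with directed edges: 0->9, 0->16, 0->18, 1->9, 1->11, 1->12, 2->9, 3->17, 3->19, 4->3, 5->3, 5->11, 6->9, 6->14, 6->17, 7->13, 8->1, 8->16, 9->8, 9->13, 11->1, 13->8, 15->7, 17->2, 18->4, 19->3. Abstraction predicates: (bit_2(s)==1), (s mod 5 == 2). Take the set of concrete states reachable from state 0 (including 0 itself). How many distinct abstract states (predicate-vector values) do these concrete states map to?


BFS from 0:
Concrete reachable: {0, 1, 2, 3, 4, 8, 9, 11, 12, 13, 16, 17, 18, 19}
Abstract via predicates (bit_2(s)==1), (s mod 5 == 2):
  (0,0) <- {0, 1, 3, 8, 9, 11, 16, 18, 19}
  (0,1) <- {2, 17}
  (1,0) <- {4, 13}
  (1,1) <- {12}
Distinct abstract states = 4

4


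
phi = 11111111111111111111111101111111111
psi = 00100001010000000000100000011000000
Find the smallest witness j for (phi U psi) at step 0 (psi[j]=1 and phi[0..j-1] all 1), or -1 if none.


(phi U psi) at 0: need smallest j with psi[j]=1 and phi[i]=1 for all i in [0,j).
Scan from step 0:
  step 0: phi=1, psi=0 -> continue
  step 1: phi=1, psi=0 -> continue
  step 2: psi=1 and phi held for [0,2) -> witness found
Witness step = 2

2


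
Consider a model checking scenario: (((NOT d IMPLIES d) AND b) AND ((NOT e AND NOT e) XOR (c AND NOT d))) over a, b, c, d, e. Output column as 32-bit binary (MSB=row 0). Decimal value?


Formula: (((NOT d IMPLIES d) AND b) AND ((NOT e AND NOT e) XOR (c AND NOT d))) over a, b, c, d, e (32 rows)
Evaluate each row (bits = a,b,c,d,e, MSB first):
  row 0 [00000]: (((NOT 0 IMPLIES 0) AND 0) AND ((NOT 0 AND NOT 0) XOR (0 AND NOT 0))) -> 0
  row 1 [00001]: (((NOT 0 IMPLIES 0) AND 0) AND ((NOT 1 AND NOT 1) XOR (0 AND NOT 0))) -> 0
  row 2 [00010]: (((NOT 1 IMPLIES 1) AND 0) AND ((NOT 0 AND NOT 0) XOR (0 AND NOT 1))) -> 0
  row 3 [00011]: (((NOT 1 IMPLIES 1) AND 0) AND ((NOT 1 AND NOT 1) XOR (0 AND NOT 1))) -> 0
  row 4 [00100]: (((NOT 0 IMPLIES 0) AND 0) AND ((NOT 0 AND NOT 0) XOR (1 AND NOT 0))) -> 0
  row 5 [00101]: (((NOT 0 IMPLIES 0) AND 0) AND ((NOT 1 AND NOT 1) XOR (1 AND NOT 0))) -> 0
  row 6 [00110]: (((NOT 1 IMPLIES 1) AND 0) AND ((NOT 0 AND NOT 0) XOR (1 AND NOT 1))) -> 0
  row 7 [00111]: (((NOT 1 IMPLIES 1) AND 0) AND ((NOT 1 AND NOT 1) XOR (1 AND NOT 1))) -> 0
  row 8 [01000]: (((NOT 0 IMPLIES 0) AND 1) AND ((NOT 0 AND NOT 0) XOR (0 AND NOT 0))) -> 0
  row 9 [01001]: (((NOT 0 IMPLIES 0) AND 1) AND ((NOT 1 AND NOT 1) XOR (0 AND NOT 0))) -> 0
  row 10 [01010]: (((NOT 1 IMPLIES 1) AND 1) AND ((NOT 0 AND NOT 0) XOR (0 AND NOT 1))) -> 1
  row 11 [01011]: (((NOT 1 IMPLIES 1) AND 1) AND ((NOT 1 AND NOT 1) XOR (0 AND NOT 1))) -> 0
  row 12 [01100]: (((NOT 0 IMPLIES 0) AND 1) AND ((NOT 0 AND NOT 0) XOR (1 AND NOT 0))) -> 0
  row 13 [01101]: (((NOT 0 IMPLIES 0) AND 1) AND ((NOT 1 AND NOT 1) XOR (1 AND NOT 0))) -> 0
  row 14 [01110]: (((NOT 1 IMPLIES 1) AND 1) AND ((NOT 0 AND NOT 0) XOR (1 AND NOT 1))) -> 1
  row 15 [01111]: (((NOT 1 IMPLIES 1) AND 1) AND ((NOT 1 AND NOT 1) XOR (1 AND NOT 1))) -> 0
  row 16 [10000]: (((NOT 0 IMPLIES 0) AND 0) AND ((NOT 0 AND NOT 0) XOR (0 AND NOT 0))) -> 0
  row 17 [10001]: (((NOT 0 IMPLIES 0) AND 0) AND ((NOT 1 AND NOT 1) XOR (0 AND NOT 0))) -> 0
  row 18 [10010]: (((NOT 1 IMPLIES 1) AND 0) AND ((NOT 0 AND NOT 0) XOR (0 AND NOT 1))) -> 0
  row 19 [10011]: (((NOT 1 IMPLIES 1) AND 0) AND ((NOT 1 AND NOT 1) XOR (0 AND NOT 1))) -> 0
  row 20 [10100]: (((NOT 0 IMPLIES 0) AND 0) AND ((NOT 0 AND NOT 0) XOR (1 AND NOT 0))) -> 0
  row 21 [10101]: (((NOT 0 IMPLIES 0) AND 0) AND ((NOT 1 AND NOT 1) XOR (1 AND NOT 0))) -> 0
  row 22 [10110]: (((NOT 1 IMPLIES 1) AND 0) AND ((NOT 0 AND NOT 0) XOR (1 AND NOT 1))) -> 0
  row 23 [10111]: (((NOT 1 IMPLIES 1) AND 0) AND ((NOT 1 AND NOT 1) XOR (1 AND NOT 1))) -> 0
  row 24 [11000]: (((NOT 0 IMPLIES 0) AND 1) AND ((NOT 0 AND NOT 0) XOR (0 AND NOT 0))) -> 0
  row 25 [11001]: (((NOT 0 IMPLIES 0) AND 1) AND ((NOT 1 AND NOT 1) XOR (0 AND NOT 0))) -> 0
  row 26 [11010]: (((NOT 1 IMPLIES 1) AND 1) AND ((NOT 0 AND NOT 0) XOR (0 AND NOT 1))) -> 1
  row 27 [11011]: (((NOT 1 IMPLIES 1) AND 1) AND ((NOT 1 AND NOT 1) XOR (0 AND NOT 1))) -> 0
  row 28 [11100]: (((NOT 0 IMPLIES 0) AND 1) AND ((NOT 0 AND NOT 0) XOR (1 AND NOT 0))) -> 0
  row 29 [11101]: (((NOT 0 IMPLIES 0) AND 1) AND ((NOT 1 AND NOT 1) XOR (1 AND NOT 0))) -> 0
  row 30 [11110]: (((NOT 1 IMPLIES 1) AND 1) AND ((NOT 0 AND NOT 0) XOR (1 AND NOT 1))) -> 1
  row 31 [11111]: (((NOT 1 IMPLIES 1) AND 1) AND ((NOT 1 AND NOT 1) XOR (1 AND NOT 1))) -> 0
Full result column, 4 rows per line (a,b,c fixed per line; d,e runs 00..11 left to right):
  rows 0-3 [a,b,c=000]: 0000  = hex 0
  rows 4-7 [a,b,c=001]: 0000  = hex 0
  rows 8-11 [a,b,c=010]: 0010  = hex 2
  rows 12-15 [a,b,c=011]: 0010  = hex 2
  rows 16-19 [a,b,c=100]: 0000  = hex 0
  rows 20-23 [a,b,c=101]: 0000  = hex 0
  rows 24-27 [a,b,c=110]: 0010  = hex 2
  rows 28-31 [a,b,c=111]: 0010  = hex 2
Output column (row 0 .. row 31) = 00000000001000100000000000100010
Output column grouped in 4s = 0000 0000 0010 0010 0000 0000 0010 0010 = 0x00220022
Convert to decimal digit by digit (value = value*16 + digit):
  0 -> 0
  0*16 + 0 = 0
  0*16 + 2 = 2
  2*16 + 2 = 34
  34*16 + 0 = 544
  544*16 + 0 = 8704
  8704*16 + 2 = 139266
  139266*16 + 2 = 2228258
Decimal = 2228258

2228258


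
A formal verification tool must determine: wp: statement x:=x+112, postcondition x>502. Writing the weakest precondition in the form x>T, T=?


Formula: wp(x:=E, P) = P[E/x] (substitute E for x in postcondition)
Step 1: Postcondition: x>502
Step 2: Substitute x+112 for x: x+112>502
Step 3: Solve for x: x > 502-112 = 390

390


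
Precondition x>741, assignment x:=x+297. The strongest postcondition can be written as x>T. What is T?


Formula: sp(P, x:=E) = exists old_x. (x = E[old_x/x]) AND P[old_x/x] (old_x is the value of x before the assignment; eliminate old_x by solving x = E[old_x/x] for old_x)
Step 1: Precondition P: x>741, i.e. old_x > 741
Step 2: Assignment gives x = old_x + 297, so old_x = x - 297
Step 3: Substitute into P: x - 297 > 741
Step 4: Simplify: x > 741+297 = 1038

1038


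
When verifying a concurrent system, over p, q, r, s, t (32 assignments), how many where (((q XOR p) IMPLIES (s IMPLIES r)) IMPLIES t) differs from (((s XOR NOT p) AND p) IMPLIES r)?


F1 = (((q XOR p) IMPLIES (s IMPLIES r)) IMPLIES t)
F2 = (((s XOR NOT p) AND p) IMPLIES r)
Evaluate both on each of 32 rows (bits = p,q,r,s,t):
  row 0 [00000]: F1=0 F2=1 (differ) -> 1
  row 1 [00001]: F1=1 F2=1 -> 0
  row 2 [00010]: F1=0 F2=1 (differ) -> 1
  row 3 [00011]: F1=1 F2=1 -> 0
  row 4 [00100]: F1=0 F2=1 (differ) -> 1
  row 5 [00101]: F1=1 F2=1 -> 0
  row 6 [00110]: F1=0 F2=1 (differ) -> 1
  row 7 [00111]: F1=1 F2=1 -> 0
  row 8 [01000]: F1=0 F2=1 (differ) -> 1
  row 9 [01001]: F1=1 F2=1 -> 0
  row 10 [01010]: F1=1 F2=1 -> 0
  row 11 [01011]: F1=1 F2=1 -> 0
  row 12 [01100]: F1=0 F2=1 (differ) -> 1
  row 13 [01101]: F1=1 F2=1 -> 0
  row 14 [01110]: F1=0 F2=1 (differ) -> 1
  row 15 [01111]: F1=1 F2=1 -> 0
  row 16 [10000]: F1=0 F2=1 (differ) -> 1
  row 17 [10001]: F1=1 F2=1 -> 0
  row 18 [10010]: F1=1 F2=0 (differ) -> 1
  row 19 [10011]: F1=1 F2=0 (differ) -> 1
  row 20 [10100]: F1=0 F2=1 (differ) -> 1
  row 21 [10101]: F1=1 F2=1 -> 0
  row 22 [10110]: F1=0 F2=1 (differ) -> 1
  row 23 [10111]: F1=1 F2=1 -> 0
  row 24 [11000]: F1=0 F2=1 (differ) -> 1
  row 25 [11001]: F1=1 F2=1 -> 0
  row 26 [11010]: F1=0 F2=0 -> 0
  row 27 [11011]: F1=1 F2=0 (differ) -> 1
  row 28 [11100]: F1=0 F2=1 (differ) -> 1
  row 29 [11101]: F1=1 F2=1 -> 0
  row 30 [11110]: F1=0 F2=1 (differ) -> 1
  row 31 [11111]: F1=1 F2=1 -> 0
Full result column, 8 rows per line (p,q fixed per line; r,s,t runs 000..111 left to right):
  rows 0-7 [p,q=00]: 10101010  (ones: 4)
  rows 8-15 [p,q=01]: 10001010  (ones: 3)
  rows 16-23 [p,q=10]: 10111010  (ones: 5)
  rows 24-31 [p,q=11]: 10011010  (ones: 4)
Disagreements = 4+3+5+4 = 16

16


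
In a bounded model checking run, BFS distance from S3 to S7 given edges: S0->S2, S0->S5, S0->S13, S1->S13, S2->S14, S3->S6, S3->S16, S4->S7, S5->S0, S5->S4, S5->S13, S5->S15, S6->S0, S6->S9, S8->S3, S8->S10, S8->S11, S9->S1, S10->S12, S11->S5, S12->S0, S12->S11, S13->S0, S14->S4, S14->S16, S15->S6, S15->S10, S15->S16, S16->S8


BFS layer-by-layer from S3:
  dist 0: {S3}
  dist 1: {S6, S16}
  dist 2: {S0, S8, S9}
  dist 3: {S1, S2, S5, S10, S11, S13}
  dist 4: {S4, S12, S14, S15}
  dist 5: {S7}
  -> S7 reached at distance 5
Shortest path length = 5

5


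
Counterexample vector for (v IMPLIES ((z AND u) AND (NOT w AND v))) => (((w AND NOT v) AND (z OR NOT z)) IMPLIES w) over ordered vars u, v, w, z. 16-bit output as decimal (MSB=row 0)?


F1 = (v IMPLIES ((z AND u) AND (NOT w AND v)))
F2 = (((w AND NOT v) AND (z OR NOT z)) IMPLIES w)
Counterexample to F1=>F2 is where F1=1 and F2=0.
Evaluate each row (bits = u,v,w,z, MSB first):
  row 0 [0000]: F1=1 F2=1 -> F1&~F2 -> 0
  row 1 [0001]: F1=1 F2=1 -> F1&~F2 -> 0
  row 2 [0010]: F1=1 F2=1 -> F1&~F2 -> 0
  row 3 [0011]: F1=1 F2=1 -> F1&~F2 -> 0
  row 4 [0100]: F1=0 F2=1 -> F1&~F2 -> 0
  row 5 [0101]: F1=0 F2=1 -> F1&~F2 -> 0
  row 6 [0110]: F1=0 F2=1 -> F1&~F2 -> 0
  row 7 [0111]: F1=0 F2=1 -> F1&~F2 -> 0
  row 8 [1000]: F1=1 F2=1 -> F1&~F2 -> 0
  row 9 [1001]: F1=1 F2=1 -> F1&~F2 -> 0
  row 10 [1010]: F1=1 F2=1 -> F1&~F2 -> 0
  row 11 [1011]: F1=1 F2=1 -> F1&~F2 -> 0
  row 12 [1100]: F1=0 F2=1 -> F1&~F2 -> 0
  row 13 [1101]: F1=1 F2=1 -> F1&~F2 -> 0
  row 14 [1110]: F1=0 F2=1 -> F1&~F2 -> 0
  row 15 [1111]: F1=0 F2=1 -> F1&~F2 -> 0
Full result column, 4 rows per line (u,v fixed per line; w,z runs 00..11 left to right):
  rows 0-3 [u,v=00]: 0000  = hex 0
  rows 4-7 [u,v=01]: 0000  = hex 0
  rows 8-11 [u,v=10]: 0000  = hex 0
  rows 12-15 [u,v=11]: 0000  = hex 0
Counterexample vector (row 0 .. row 15) = 0000000000000000
Output column grouped in 4s = 0000 0000 0000 0000 = 0x0000
Convert to decimal digit by digit (value = value*16 + digit):
  0 -> 0
  0*16 + 0 = 0
  0*16 + 0 = 0
  0*16 + 0 = 0
Decimal = 0

0


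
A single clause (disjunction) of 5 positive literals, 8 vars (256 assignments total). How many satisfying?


Step 1: Total=2^8=256
Step 2: Unsat when all 5 false: 2^3=8
Step 3: Sat=256-8=248

248


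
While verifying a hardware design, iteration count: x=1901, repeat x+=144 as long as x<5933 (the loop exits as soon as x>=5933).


Step 1: x goes from 1901 toward 5933 by 144; the body runs while x<5933, so iterations = ceil((bound-start)/step)
Step 2: Distance=4032
Step 3: ceil(4032/144)=28

28


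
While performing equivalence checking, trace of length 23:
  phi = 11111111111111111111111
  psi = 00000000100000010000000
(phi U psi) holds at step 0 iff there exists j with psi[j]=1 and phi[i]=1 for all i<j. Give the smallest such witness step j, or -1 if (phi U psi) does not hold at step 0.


(phi U psi) at 0: need smallest j with psi[j]=1 and phi[i]=1 for all i in [0,j).
Scan from step 0:
  step 0: phi=1, psi=0 -> continue
  step 1: phi=1, psi=0 -> continue
  step 2: phi=1, psi=0 -> continue
  step 3: phi=1, psi=0 -> continue
  step 8: psi=1 and phi held for [0,8) -> witness found
Witness step = 8

8


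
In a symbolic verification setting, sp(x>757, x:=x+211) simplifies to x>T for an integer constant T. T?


Formula: sp(P, x:=E) = exists old_x. (x = E[old_x/x]) AND P[old_x/x] (old_x is the value of x before the assignment; eliminate old_x by solving x = E[old_x/x] for old_x)
Step 1: Precondition P: x>757, i.e. old_x > 757
Step 2: Assignment gives x = old_x + 211, so old_x = x - 211
Step 3: Substitute into P: x - 211 > 757
Step 4: Simplify: x > 757+211 = 968

968


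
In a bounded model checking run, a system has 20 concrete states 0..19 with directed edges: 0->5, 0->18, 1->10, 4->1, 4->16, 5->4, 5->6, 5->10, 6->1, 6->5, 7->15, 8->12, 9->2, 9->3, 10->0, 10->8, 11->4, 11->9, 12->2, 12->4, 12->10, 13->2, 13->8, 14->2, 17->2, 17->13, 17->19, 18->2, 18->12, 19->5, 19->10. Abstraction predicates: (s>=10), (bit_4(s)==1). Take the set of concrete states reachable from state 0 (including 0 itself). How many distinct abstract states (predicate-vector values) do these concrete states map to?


BFS from 0:
Concrete reachable: {0, 1, 2, 4, 5, 6, 8, 10, 12, 16, 18}
Abstract via predicates (s>=10), (bit_4(s)==1):
  (0,0) <- {0, 1, 2, 4, 5, 6, 8}
  (1,0) <- {10, 12}
  (1,1) <- {16, 18}
Distinct abstract states = 3

3


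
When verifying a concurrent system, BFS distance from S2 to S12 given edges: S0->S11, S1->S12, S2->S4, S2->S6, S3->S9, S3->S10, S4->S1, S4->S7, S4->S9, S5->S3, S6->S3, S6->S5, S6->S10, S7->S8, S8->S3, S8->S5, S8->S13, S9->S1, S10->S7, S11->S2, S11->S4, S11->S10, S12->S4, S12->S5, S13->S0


BFS layer-by-layer from S2:
  dist 0: {S2}
  dist 1: {S4, S6}
  dist 2: {S1, S3, S5, S7, S9, S10}
  dist 3: {S8, S12}
  -> S12 reached at distance 3
Shortest path length = 3

3


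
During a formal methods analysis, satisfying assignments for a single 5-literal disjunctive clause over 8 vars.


Step 1: Total=2^8=256
Step 2: Unsat when all 5 false: 2^3=8
Step 3: Sat=256-8=248

248


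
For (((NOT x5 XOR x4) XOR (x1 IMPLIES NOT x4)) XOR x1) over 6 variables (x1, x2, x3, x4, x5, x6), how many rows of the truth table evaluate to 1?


Formula: (((NOT x5 XOR x4) XOR (x1 IMPLIES NOT x4)) XOR x1) over 6 vars (64 rows)
Evaluate each row (x1, x2, x3, x4, x5, x6 as bits, MSB first):
  row 0 [000000]: (((NOT 0 XOR 0) XOR (0 IMPLIES NOT 0)) XOR 0) -> 0
  row 1 [000001]: (((NOT 0 XOR 0) XOR (0 IMPLIES NOT 0)) XOR 0) -> 0
  row 2 [000010]: (((NOT 1 XOR 0) XOR (0 IMPLIES NOT 0)) XOR 0) -> 1
  row 3 [000011]: (((NOT 1 XOR 0) XOR (0 IMPLIES NOT 0)) XOR 0) -> 1
  row 4 [000100]: (((NOT 0 XOR 1) XOR (0 IMPLIES NOT 1)) XOR 0) -> 1
  (every remaining row is evaluated the same way; all 64 results are listed next)
Full result column, 8 rows per line (x1,x2,x3 fixed per line; x4,x5,x6 runs 000..111 left to right):
  rows 0-7 [x1,x2,x3=000]: 00111100  (ones: 4)
  rows 8-15 [x1,x2,x3=001]: 00111100  (ones: 4)
  rows 16-23 [x1,x2,x3=010]: 00111100  (ones: 4)
  rows 24-31 [x1,x2,x3=011]: 00111100  (ones: 4)
  rows 32-39 [x1,x2,x3=100]: 11001100  (ones: 4)
  rows 40-47 [x1,x2,x3=101]: 11001100  (ones: 4)
  rows 48-55 [x1,x2,x3=110]: 11001100  (ones: 4)
  rows 56-63 [x1,x2,x3=111]: 11001100  (ones: 4)
Count of 1-rows = 4+4+4+4+4+4+4+4 = 32

32


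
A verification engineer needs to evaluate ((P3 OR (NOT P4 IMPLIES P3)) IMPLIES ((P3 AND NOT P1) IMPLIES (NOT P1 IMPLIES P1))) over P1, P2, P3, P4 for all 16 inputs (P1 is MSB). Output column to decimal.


Formula: ((P3 OR (NOT P4 IMPLIES P3)) IMPLIES ((P3 AND NOT P1) IMPLIES (NOT P1 IMPLIES P1))) over P1, P2, P3, P4 (16 rows)
Evaluate each row (bits = P1,P2,P3,P4, MSB first):
  row 0 [0000]: ((0 OR (NOT 0 IMPLIES 0)) IMPLIES ((0 AND NOT 0) IMPLIES (NOT 0 IMPLIES 0))) -> 1
  row 1 [0001]: ((0 OR (NOT 1 IMPLIES 0)) IMPLIES ((0 AND NOT 0) IMPLIES (NOT 0 IMPLIES 0))) -> 1
  row 2 [0010]: ((1 OR (NOT 0 IMPLIES 1)) IMPLIES ((1 AND NOT 0) IMPLIES (NOT 0 IMPLIES 0))) -> 0
  row 3 [0011]: ((1 OR (NOT 1 IMPLIES 1)) IMPLIES ((1 AND NOT 0) IMPLIES (NOT 0 IMPLIES 0))) -> 0
  row 4 [0100]: ((0 OR (NOT 0 IMPLIES 0)) IMPLIES ((0 AND NOT 0) IMPLIES (NOT 0 IMPLIES 0))) -> 1
  row 5 [0101]: ((0 OR (NOT 1 IMPLIES 0)) IMPLIES ((0 AND NOT 0) IMPLIES (NOT 0 IMPLIES 0))) -> 1
  row 6 [0110]: ((1 OR (NOT 0 IMPLIES 1)) IMPLIES ((1 AND NOT 0) IMPLIES (NOT 0 IMPLIES 0))) -> 0
  row 7 [0111]: ((1 OR (NOT 1 IMPLIES 1)) IMPLIES ((1 AND NOT 0) IMPLIES (NOT 0 IMPLIES 0))) -> 0
  row 8 [1000]: ((0 OR (NOT 0 IMPLIES 0)) IMPLIES ((0 AND NOT 1) IMPLIES (NOT 1 IMPLIES 1))) -> 1
  row 9 [1001]: ((0 OR (NOT 1 IMPLIES 0)) IMPLIES ((0 AND NOT 1) IMPLIES (NOT 1 IMPLIES 1))) -> 1
  row 10 [1010]: ((1 OR (NOT 0 IMPLIES 1)) IMPLIES ((1 AND NOT 1) IMPLIES (NOT 1 IMPLIES 1))) -> 1
  row 11 [1011]: ((1 OR (NOT 1 IMPLIES 1)) IMPLIES ((1 AND NOT 1) IMPLIES (NOT 1 IMPLIES 1))) -> 1
  row 12 [1100]: ((0 OR (NOT 0 IMPLIES 0)) IMPLIES ((0 AND NOT 1) IMPLIES (NOT 1 IMPLIES 1))) -> 1
  row 13 [1101]: ((0 OR (NOT 1 IMPLIES 0)) IMPLIES ((0 AND NOT 1) IMPLIES (NOT 1 IMPLIES 1))) -> 1
  row 14 [1110]: ((1 OR (NOT 0 IMPLIES 1)) IMPLIES ((1 AND NOT 1) IMPLIES (NOT 1 IMPLIES 1))) -> 1
  row 15 [1111]: ((1 OR (NOT 1 IMPLIES 1)) IMPLIES ((1 AND NOT 1) IMPLIES (NOT 1 IMPLIES 1))) -> 1
Full result column, 4 rows per line (P1,P2 fixed per line; P3,P4 runs 00..11 left to right):
  rows 0-3 [P1,P2=00]: 1100  = hex C
  rows 4-7 [P1,P2=01]: 1100  = hex C
  rows 8-11 [P1,P2=10]: 1111  = hex F
  rows 12-15 [P1,P2=11]: 1111  = hex F
Output column (row 0 .. row 15) = 1100110011111111
Output column grouped in 4s = 1100 1100 1111 1111 = 0xCCFF
Convert to decimal digit by digit (value = value*16 + digit):
  C -> 12
  12*16 + 12 (C) = 204
  204*16 + 15 (F) = 3279
  3279*16 + 15 (F) = 52479
Decimal = 52479

52479


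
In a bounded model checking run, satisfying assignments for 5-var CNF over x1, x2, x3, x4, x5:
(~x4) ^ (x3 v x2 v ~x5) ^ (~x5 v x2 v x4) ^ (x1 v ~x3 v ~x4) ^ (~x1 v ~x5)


CNF with 5 clauses over 5 vars (32 assignments).
An assignment satisfies CNF iff every clause has >=1 true literal.
Check each row (bits = x1,x2,x3,x4,x5; clause T/F shown):
  row 0 [00000]: clauses=TTTTT -> 1
  row 1 [00001]: clauses=TFFTT -> 0
  row 2 [00010]: clauses=FTTTT -> 0
  row 3 [00011]: clauses=FFTTT -> 0
  row 4 [00100]: clauses=TTTTT -> 1
  row 5 [00101]: clauses=TTFTT -> 0
  row 6 [00110]: clauses=FTTFT -> 0
  row 7 [00111]: clauses=FTTFT -> 0
  row 8 [01000]: clauses=TTTTT -> 1
  row 9 [01001]: clauses=TTTTT -> 1
  row 10 [01010]: clauses=FTTTT -> 0
  row 11 [01011]: clauses=FTTTT -> 0
  row 12 [01100]: clauses=TTTTT -> 1
  row 13 [01101]: clauses=TTTTT -> 1
  row 14 [01110]: clauses=FTTFT -> 0
  row 15 [01111]: clauses=FTTFT -> 0
  row 16 [10000]: clauses=TTTTT -> 1
  row 17 [10001]: clauses=TFFTF -> 0
  row 18 [10010]: clauses=FTTTT -> 0
  row 19 [10011]: clauses=FFTTF -> 0
  row 20 [10100]: clauses=TTTTT -> 1
  row 21 [10101]: clauses=TTFTF -> 0
  row 22 [10110]: clauses=FTTTT -> 0
  row 23 [10111]: clauses=FTTTF -> 0
  row 24 [11000]: clauses=TTTTT -> 1
  row 25 [11001]: clauses=TTTTF -> 0
  row 26 [11010]: clauses=FTTTT -> 0
  row 27 [11011]: clauses=FTTTF -> 0
  row 28 [11100]: clauses=TTTTT -> 1
  row 29 [11101]: clauses=TTTTF -> 0
  row 30 [11110]: clauses=FTTTT -> 0
  row 31 [11111]: clauses=FTTTF -> 0
Full result column, 8 rows per line (x1,x2 fixed per line; x3,x4,x5 runs 000..111 left to right):
  rows 0-7 [x1,x2=00]: 10001000  (ones: 2)
  rows 8-15 [x1,x2=01]: 11001100  (ones: 4)
  rows 16-23 [x1,x2=10]: 10001000  (ones: 2)
  rows 24-31 [x1,x2=11]: 10001000  (ones: 2)
Satisfying assignments = 2+4+2+2 = 10

10


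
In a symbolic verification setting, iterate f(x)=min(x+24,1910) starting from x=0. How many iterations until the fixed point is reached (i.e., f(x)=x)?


Step 1: x=0, cap=1910, increment=24
Step 2: x grows by 24 each step until capped at 1910; fixed point is x=1910
Step 3: iterations = ceil(1910/24) = 80

80


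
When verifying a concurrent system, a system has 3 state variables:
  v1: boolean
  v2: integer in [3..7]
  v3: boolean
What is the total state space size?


State space = product of domain sizes of all variables.
Domain sizes:
  v1 (boolean): 2
  v2 (integer in [3..7]): 5
  v3 (boolean): 2
Product = 2 * 5 * 2 = 20

20


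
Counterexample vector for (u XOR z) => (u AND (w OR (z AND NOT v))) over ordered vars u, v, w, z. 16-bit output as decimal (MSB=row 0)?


F1 = (u XOR z)
F2 = (u AND (w OR (z AND NOT v)))
Counterexample to F1=>F2 is where F1=1 and F2=0.
Evaluate each row (bits = u,v,w,z, MSB first):
  row 0 [0000]: F1=0 F2=0 -> F1&~F2 -> 0
  row 1 [0001]: F1=1 F2=0 -> F1&~F2 -> 1
  row 2 [0010]: F1=0 F2=0 -> F1&~F2 -> 0
  row 3 [0011]: F1=1 F2=0 -> F1&~F2 -> 1
  row 4 [0100]: F1=0 F2=0 -> F1&~F2 -> 0
  row 5 [0101]: F1=1 F2=0 -> F1&~F2 -> 1
  row 6 [0110]: F1=0 F2=0 -> F1&~F2 -> 0
  row 7 [0111]: F1=1 F2=0 -> F1&~F2 -> 1
  row 8 [1000]: F1=1 F2=0 -> F1&~F2 -> 1
  row 9 [1001]: F1=0 F2=1 -> F1&~F2 -> 0
  row 10 [1010]: F1=1 F2=1 -> F1&~F2 -> 0
  row 11 [1011]: F1=0 F2=1 -> F1&~F2 -> 0
  row 12 [1100]: F1=1 F2=0 -> F1&~F2 -> 1
  row 13 [1101]: F1=0 F2=0 -> F1&~F2 -> 0
  row 14 [1110]: F1=1 F2=1 -> F1&~F2 -> 0
  row 15 [1111]: F1=0 F2=1 -> F1&~F2 -> 0
Full result column, 4 rows per line (u,v fixed per line; w,z runs 00..11 left to right):
  rows 0-3 [u,v=00]: 0101  = hex 5
  rows 4-7 [u,v=01]: 0101  = hex 5
  rows 8-11 [u,v=10]: 1000  = hex 8
  rows 12-15 [u,v=11]: 1000  = hex 8
Counterexample vector (row 0 .. row 15) = 0101010110001000
Output column grouped in 4s = 0101 0101 1000 1000 = 0x5588
Convert to decimal digit by digit (value = value*16 + digit):
  5 -> 5
  5*16 + 5 = 85
  85*16 + 8 = 1368
  1368*16 + 8 = 21896
Decimal = 21896

21896


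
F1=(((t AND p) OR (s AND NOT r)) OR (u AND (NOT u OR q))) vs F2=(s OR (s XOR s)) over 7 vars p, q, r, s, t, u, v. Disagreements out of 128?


F1 = (((t AND p) OR (s AND NOT r)) OR (u AND (NOT u OR q)))
F2 = (s OR (s XOR s))
Evaluate both on each of 128 rows (bits = p,q,r,s,t,u,v):
  row 0 [0000000]: F1=0 F2=0 -> 0
  row 1 [0000001]: F1=0 F2=0 -> 0
  row 2 [0000010]: F1=0 F2=0 -> 0
  row 3 [0000011]: F1=0 F2=0 -> 0
  row 4 [0000100]: F1=0 F2=0 -> 0
  (every remaining row is evaluated the same way; all 128 results are listed next)
Full result column, 8 rows per line (p,q,r,s fixed per line; t,u,v runs 000..111 left to right):
  rows 0-7 [p,q,r,s=0000]: 00000000  (ones: 0)
  rows 8-15 [p,q,r,s=0001]: 00000000  (ones: 0)
  rows 16-23 [p,q,r,s=0010]: 00000000  (ones: 0)
  rows 24-31 [p,q,r,s=0011]: 11111111  (ones: 8)
  rows 32-39 [p,q,r,s=0100]: 00110011  (ones: 4)
  rows 40-47 [p,q,r,s=0101]: 00000000  (ones: 0)
  rows 48-55 [p,q,r,s=0110]: 00110011  (ones: 4)
  rows 56-63 [p,q,r,s=0111]: 11001100  (ones: 4)
  rows 64-71 [p,q,r,s=1000]: 00001111  (ones: 4)
  rows 72-79 [p,q,r,s=1001]: 00000000  (ones: 0)
  rows 80-87 [p,q,r,s=1010]: 00001111  (ones: 4)
  rows 88-95 [p,q,r,s=1011]: 11110000  (ones: 4)
  rows 96-103 [p,q,r,s=1100]: 00111111  (ones: 6)
  rows 104-111 [p,q,r,s=1101]: 00000000  (ones: 0)
  rows 112-119 [p,q,r,s=1110]: 00111111  (ones: 6)
  rows 120-127 [p,q,r,s=1111]: 11000000  (ones: 2)
Disagreements = 0+0+0+8+4+0+4+4+4+0+4+4+6+0+6+2 = 46

46


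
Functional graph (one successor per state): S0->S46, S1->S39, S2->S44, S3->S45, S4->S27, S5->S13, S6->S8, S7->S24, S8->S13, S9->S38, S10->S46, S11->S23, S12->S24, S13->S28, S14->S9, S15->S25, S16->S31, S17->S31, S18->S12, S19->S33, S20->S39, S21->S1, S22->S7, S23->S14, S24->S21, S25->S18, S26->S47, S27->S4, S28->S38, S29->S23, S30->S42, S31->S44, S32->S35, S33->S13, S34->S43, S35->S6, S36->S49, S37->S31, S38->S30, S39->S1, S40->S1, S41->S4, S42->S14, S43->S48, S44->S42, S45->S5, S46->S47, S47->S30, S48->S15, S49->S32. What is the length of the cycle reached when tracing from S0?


Trace from S0 until a state repeats:
  S0 -> S46 -> S47 -> S30 -> S42 -> S14 -> S9 -> S38 -> S30
S30 first seen at step 3, revisited at step 8.
Cycle length = 8 - 3 = 5

5


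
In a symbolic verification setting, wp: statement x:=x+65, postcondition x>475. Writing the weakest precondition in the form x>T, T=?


Formula: wp(x:=E, P) = P[E/x] (substitute E for x in postcondition)
Step 1: Postcondition: x>475
Step 2: Substitute x+65 for x: x+65>475
Step 3: Solve for x: x > 475-65 = 410

410


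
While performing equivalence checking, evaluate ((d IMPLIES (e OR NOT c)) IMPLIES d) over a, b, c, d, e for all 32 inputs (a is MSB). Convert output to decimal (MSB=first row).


Formula: ((d IMPLIES (e OR NOT c)) IMPLIES d) over a, b, c, d, e (32 rows)
Evaluate each row (bits = a,b,c,d,e, MSB first):
  row 0 [00000]: ((0 IMPLIES (0 OR NOT 0)) IMPLIES 0) -> 0
  row 1 [00001]: ((0 IMPLIES (1 OR NOT 0)) IMPLIES 0) -> 0
  row 2 [00010]: ((1 IMPLIES (0 OR NOT 0)) IMPLIES 1) -> 1
  row 3 [00011]: ((1 IMPLIES (1 OR NOT 0)) IMPLIES 1) -> 1
  row 4 [00100]: ((0 IMPLIES (0 OR NOT 1)) IMPLIES 0) -> 0
  row 5 [00101]: ((0 IMPLIES (1 OR NOT 1)) IMPLIES 0) -> 0
  row 6 [00110]: ((1 IMPLIES (0 OR NOT 1)) IMPLIES 1) -> 1
  row 7 [00111]: ((1 IMPLIES (1 OR NOT 1)) IMPLIES 1) -> 1
  row 8 [01000]: ((0 IMPLIES (0 OR NOT 0)) IMPLIES 0) -> 0
  row 9 [01001]: ((0 IMPLIES (1 OR NOT 0)) IMPLIES 0) -> 0
  row 10 [01010]: ((1 IMPLIES (0 OR NOT 0)) IMPLIES 1) -> 1
  row 11 [01011]: ((1 IMPLIES (1 OR NOT 0)) IMPLIES 1) -> 1
  row 12 [01100]: ((0 IMPLIES (0 OR NOT 1)) IMPLIES 0) -> 0
  row 13 [01101]: ((0 IMPLIES (1 OR NOT 1)) IMPLIES 0) -> 0
  row 14 [01110]: ((1 IMPLIES (0 OR NOT 1)) IMPLIES 1) -> 1
  row 15 [01111]: ((1 IMPLIES (1 OR NOT 1)) IMPLIES 1) -> 1
  row 16 [10000]: ((0 IMPLIES (0 OR NOT 0)) IMPLIES 0) -> 0
  row 17 [10001]: ((0 IMPLIES (1 OR NOT 0)) IMPLIES 0) -> 0
  row 18 [10010]: ((1 IMPLIES (0 OR NOT 0)) IMPLIES 1) -> 1
  row 19 [10011]: ((1 IMPLIES (1 OR NOT 0)) IMPLIES 1) -> 1
  row 20 [10100]: ((0 IMPLIES (0 OR NOT 1)) IMPLIES 0) -> 0
  row 21 [10101]: ((0 IMPLIES (1 OR NOT 1)) IMPLIES 0) -> 0
  row 22 [10110]: ((1 IMPLIES (0 OR NOT 1)) IMPLIES 1) -> 1
  row 23 [10111]: ((1 IMPLIES (1 OR NOT 1)) IMPLIES 1) -> 1
  row 24 [11000]: ((0 IMPLIES (0 OR NOT 0)) IMPLIES 0) -> 0
  row 25 [11001]: ((0 IMPLIES (1 OR NOT 0)) IMPLIES 0) -> 0
  row 26 [11010]: ((1 IMPLIES (0 OR NOT 0)) IMPLIES 1) -> 1
  row 27 [11011]: ((1 IMPLIES (1 OR NOT 0)) IMPLIES 1) -> 1
  row 28 [11100]: ((0 IMPLIES (0 OR NOT 1)) IMPLIES 0) -> 0
  row 29 [11101]: ((0 IMPLIES (1 OR NOT 1)) IMPLIES 0) -> 0
  row 30 [11110]: ((1 IMPLIES (0 OR NOT 1)) IMPLIES 1) -> 1
  row 31 [11111]: ((1 IMPLIES (1 OR NOT 1)) IMPLIES 1) -> 1
Full result column, 4 rows per line (a,b,c fixed per line; d,e runs 00..11 left to right):
  rows 0-3 [a,b,c=000]: 0011  = hex 3
  rows 4-7 [a,b,c=001]: 0011  = hex 3
  rows 8-11 [a,b,c=010]: 0011  = hex 3
  rows 12-15 [a,b,c=011]: 0011  = hex 3
  rows 16-19 [a,b,c=100]: 0011  = hex 3
  rows 20-23 [a,b,c=101]: 0011  = hex 3
  rows 24-27 [a,b,c=110]: 0011  = hex 3
  rows 28-31 [a,b,c=111]: 0011  = hex 3
Output column (row 0 .. row 31) = 00110011001100110011001100110011
Output column grouped in 4s = 0011 0011 0011 0011 0011 0011 0011 0011 = 0x33333333
Convert to decimal digit by digit (value = value*16 + digit):
  3 -> 3
  3*16 + 3 = 51
  51*16 + 3 = 819
  819*16 + 3 = 13107
  13107*16 + 3 = 209715
  209715*16 + 3 = 3355443
  3355443*16 + 3 = 53687091
  53687091*16 + 3 = 858993459
Decimal = 858993459

858993459


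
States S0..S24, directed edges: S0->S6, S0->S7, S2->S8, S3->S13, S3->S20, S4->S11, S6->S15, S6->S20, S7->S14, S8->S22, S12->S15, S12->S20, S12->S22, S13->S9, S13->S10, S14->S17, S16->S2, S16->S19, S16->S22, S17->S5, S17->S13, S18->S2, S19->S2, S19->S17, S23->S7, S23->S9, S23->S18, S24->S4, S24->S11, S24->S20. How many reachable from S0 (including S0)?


BFS from S0:
  layer 0: {S0}
  layer 1: {S6, S7}
  layer 2: {S14, S15, S20}
  layer 3: {S17}
  layer 4: {S5, S13}
  layer 5: {S9, S10}
Reachable set: {S0, S5, S6, S7, S9, S10, S13, S14, S15, S17, S20}
Count = 11

11


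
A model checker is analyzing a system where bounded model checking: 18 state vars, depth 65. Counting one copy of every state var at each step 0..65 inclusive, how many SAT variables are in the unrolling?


BMC unrolls to depth k, creating one copy of each state var for steps 0..k.
Step count = 65 + 1 = 66 (steps 0 through 65)
Vars per step = 18
Total = 18 * 66 = 1188

1188


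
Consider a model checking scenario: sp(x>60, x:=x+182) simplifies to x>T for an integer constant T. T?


Formula: sp(P, x:=E) = exists old_x. (x = E[old_x/x]) AND P[old_x/x] (old_x is the value of x before the assignment; eliminate old_x by solving x = E[old_x/x] for old_x)
Step 1: Precondition P: x>60, i.e. old_x > 60
Step 2: Assignment gives x = old_x + 182, so old_x = x - 182
Step 3: Substitute into P: x - 182 > 60
Step 4: Simplify: x > 60+182 = 242

242


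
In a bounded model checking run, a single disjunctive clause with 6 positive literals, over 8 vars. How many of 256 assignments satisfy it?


Step 1: Total=2^8=256
Step 2: Unsat when all 6 false: 2^2=4
Step 3: Sat=256-4=252

252


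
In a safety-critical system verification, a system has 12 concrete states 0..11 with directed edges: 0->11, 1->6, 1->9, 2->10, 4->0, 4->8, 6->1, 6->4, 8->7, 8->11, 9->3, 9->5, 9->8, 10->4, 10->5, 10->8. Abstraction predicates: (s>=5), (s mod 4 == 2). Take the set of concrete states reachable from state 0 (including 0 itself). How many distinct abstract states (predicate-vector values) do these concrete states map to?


BFS from 0:
Concrete reachable: {0, 11}
Abstract via predicates (s>=5), (s mod 4 == 2):
  (0,0) <- {0}
  (1,0) <- {11}
Distinct abstract states = 2

2


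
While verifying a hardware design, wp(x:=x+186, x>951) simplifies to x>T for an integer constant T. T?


Formula: wp(x:=E, P) = P[E/x] (substitute E for x in postcondition)
Step 1: Postcondition: x>951
Step 2: Substitute x+186 for x: x+186>951
Step 3: Solve for x: x > 951-186 = 765

765


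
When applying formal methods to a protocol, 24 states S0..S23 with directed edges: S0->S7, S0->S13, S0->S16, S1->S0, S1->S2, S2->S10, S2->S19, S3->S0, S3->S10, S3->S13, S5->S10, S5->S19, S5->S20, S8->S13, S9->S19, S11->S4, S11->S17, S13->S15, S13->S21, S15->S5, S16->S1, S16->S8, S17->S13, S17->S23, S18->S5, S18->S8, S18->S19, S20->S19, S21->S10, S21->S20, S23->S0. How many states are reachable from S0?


BFS from S0:
  layer 0: {S0}
  layer 1: {S7, S13, S16}
  layer 2: {S1, S8, S15, S21}
  layer 3: {S2, S5, S10, S20}
  layer 4: {S19}
Reachable set: {S0, S1, S2, S5, S7, S8, S10, S13, S15, S16, S19, S20, S21}
Count = 13

13


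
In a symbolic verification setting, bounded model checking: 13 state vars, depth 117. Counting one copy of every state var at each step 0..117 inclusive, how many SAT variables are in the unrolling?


BMC unrolls to depth k, creating one copy of each state var for steps 0..k.
Step count = 117 + 1 = 118 (steps 0 through 117)
Vars per step = 13
Total = 13 * 118 = 1534

1534


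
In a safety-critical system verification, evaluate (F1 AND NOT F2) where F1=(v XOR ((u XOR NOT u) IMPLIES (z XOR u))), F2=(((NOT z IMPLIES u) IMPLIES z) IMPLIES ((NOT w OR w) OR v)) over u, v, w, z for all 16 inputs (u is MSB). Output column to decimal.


F1 = (v XOR ((u XOR NOT u) IMPLIES (z XOR u)))
F2 = (((NOT z IMPLIES u) IMPLIES z) IMPLIES ((NOT w OR w) OR v))
Counterexample to F1=>F2 is where F1=1 and F2=0.
Evaluate each row (bits = u,v,w,z, MSB first):
  row 0 [0000]: F1=0 F2=1 -> F1&~F2 -> 0
  row 1 [0001]: F1=1 F2=1 -> F1&~F2 -> 0
  row 2 [0010]: F1=0 F2=1 -> F1&~F2 -> 0
  row 3 [0011]: F1=1 F2=1 -> F1&~F2 -> 0
  row 4 [0100]: F1=1 F2=1 -> F1&~F2 -> 0
  row 5 [0101]: F1=0 F2=1 -> F1&~F2 -> 0
  row 6 [0110]: F1=1 F2=1 -> F1&~F2 -> 0
  row 7 [0111]: F1=0 F2=1 -> F1&~F2 -> 0
  row 8 [1000]: F1=1 F2=1 -> F1&~F2 -> 0
  row 9 [1001]: F1=0 F2=1 -> F1&~F2 -> 0
  row 10 [1010]: F1=1 F2=1 -> F1&~F2 -> 0
  row 11 [1011]: F1=0 F2=1 -> F1&~F2 -> 0
  row 12 [1100]: F1=0 F2=1 -> F1&~F2 -> 0
  row 13 [1101]: F1=1 F2=1 -> F1&~F2 -> 0
  row 14 [1110]: F1=0 F2=1 -> F1&~F2 -> 0
  row 15 [1111]: F1=1 F2=1 -> F1&~F2 -> 0
Full result column, 4 rows per line (u,v fixed per line; w,z runs 00..11 left to right):
  rows 0-3 [u,v=00]: 0000  = hex 0
  rows 4-7 [u,v=01]: 0000  = hex 0
  rows 8-11 [u,v=10]: 0000  = hex 0
  rows 12-15 [u,v=11]: 0000  = hex 0
Counterexample vector (row 0 .. row 15) = 0000000000000000
Output column grouped in 4s = 0000 0000 0000 0000 = 0x0000
Convert to decimal digit by digit (value = value*16 + digit):
  0 -> 0
  0*16 + 0 = 0
  0*16 + 0 = 0
  0*16 + 0 = 0
Decimal = 0

0


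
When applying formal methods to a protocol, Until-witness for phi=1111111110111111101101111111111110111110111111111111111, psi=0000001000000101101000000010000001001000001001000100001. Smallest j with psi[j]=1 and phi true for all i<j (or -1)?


(phi U psi) at 0: need smallest j with psi[j]=1 and phi[i]=1 for all i in [0,j).
Scan from step 0:
  step 0: phi=1, psi=0 -> continue
  step 1: phi=1, psi=0 -> continue
  step 2: phi=1, psi=0 -> continue
  step 3: phi=1, psi=0 -> continue
  step 6: psi=1 and phi held for [0,6) -> witness found
Witness step = 6

6
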